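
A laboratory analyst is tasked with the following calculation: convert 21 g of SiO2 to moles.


M(SiO2) = 60.09 g/mol
n = mass/M = 21/60.09 = 0.3495 mol

0.3495 mol


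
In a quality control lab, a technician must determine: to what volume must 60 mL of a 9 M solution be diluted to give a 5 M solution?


C1V1 = C2V2
9 × 60 = 5 × V2
V2 = 540/5 = 108.0 mL

108.0 mL


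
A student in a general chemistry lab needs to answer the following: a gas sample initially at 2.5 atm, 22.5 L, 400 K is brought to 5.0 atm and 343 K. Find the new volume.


P1V1/T1 = P2V2/T2
V2 = P1V1T2/(T1P2)
= 2.5×22.5×343/(400×5.0)
= 9.647 L

9.647 L


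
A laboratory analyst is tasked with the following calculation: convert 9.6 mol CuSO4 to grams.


M(CuSO4) = 159.62 g/mol
mass = n × M = 9.6 × 159.62 = 1532.35 g

1532.35 g


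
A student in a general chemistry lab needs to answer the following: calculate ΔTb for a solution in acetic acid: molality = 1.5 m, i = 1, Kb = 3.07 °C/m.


ΔTb = Kb × m × i
= 3.07 × 1.5 × 1
= 4.605 °C

4.605 °C


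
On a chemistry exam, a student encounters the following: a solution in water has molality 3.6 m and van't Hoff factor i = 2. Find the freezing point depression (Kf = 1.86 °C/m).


ΔTf = Kf × m × i
= 1.86 × 3.6 × 2
= 13.392 °C

13.392 °C


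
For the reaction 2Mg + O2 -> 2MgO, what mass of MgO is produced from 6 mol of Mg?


Mole ratio MgO:Mg = 2:2
n(MgO) = 6 × 2/2 = 6.000 mol
mass = 6.000 × 40.31 = 241.86 g

241.86 g


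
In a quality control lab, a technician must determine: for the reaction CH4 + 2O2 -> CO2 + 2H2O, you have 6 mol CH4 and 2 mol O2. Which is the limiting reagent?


Mole ratio available / coefficient:
  CH4: 6/1 = 6.000
  O2: 2/2 = 1.000
Smaller ratio is limiting.

O2


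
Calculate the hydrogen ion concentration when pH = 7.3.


[H+] = 10^(-pH) = 10^(-7.3)
= 5.01×10^-8 M

5.01×10^-8 M


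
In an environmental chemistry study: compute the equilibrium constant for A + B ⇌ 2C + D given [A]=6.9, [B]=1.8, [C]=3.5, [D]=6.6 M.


Kc = [C]^2[D]/([A][B])
= (3.5^2 × 6.6^1)/(6.9^1 × 1.8^1)
= 80.85/12.42
= 6.510

6.510


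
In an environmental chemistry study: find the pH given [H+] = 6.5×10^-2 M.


pH = -log10([H+]) = -log10(6.5×10^-2)
= 2 - log10(6.5)
= 2 - 0.81
= 1.19

1.19


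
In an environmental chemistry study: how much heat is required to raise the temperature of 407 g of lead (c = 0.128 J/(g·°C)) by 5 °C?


q = mcΔT = 407 × 0.128 × 5
= 260.48 J

260.48 J


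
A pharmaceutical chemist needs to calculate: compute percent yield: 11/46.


% yield = actual/theoretical × 100
= 11/46 × 100
= 23.91%

23.91%


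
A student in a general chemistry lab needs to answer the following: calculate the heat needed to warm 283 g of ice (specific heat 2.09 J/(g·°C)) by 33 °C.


q = mcΔT = 283 × 2.09 × 33
= 19518.51 J

19518.51 J


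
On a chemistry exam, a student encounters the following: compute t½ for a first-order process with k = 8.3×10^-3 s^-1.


t½ = ln2/k = 0.693147/(8.3×10^-3 s^-1)
= 83.51 s

83.51 s


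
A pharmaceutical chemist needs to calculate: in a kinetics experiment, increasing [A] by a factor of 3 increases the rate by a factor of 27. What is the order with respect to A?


rate ∝ [A]^n
3^n = 27 → n = 3
Order in A: 3

3


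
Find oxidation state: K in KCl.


Group 1 metal: +1
Oxidation number: +1

+1


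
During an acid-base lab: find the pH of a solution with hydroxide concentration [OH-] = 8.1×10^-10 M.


pOH = -log10([OH-]) = -log10(8.1×10^-10)
= 10 - log10(8.1) = 9.09
pH = 14 - pOH = 14 - 9.09 = 4.91

4.91


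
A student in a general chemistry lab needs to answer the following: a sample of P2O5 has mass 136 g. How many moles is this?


M(P2O5) = 141.94 g/mol
n = mass/M = 136/141.94 = 0.9582 mol

0.9582 mol


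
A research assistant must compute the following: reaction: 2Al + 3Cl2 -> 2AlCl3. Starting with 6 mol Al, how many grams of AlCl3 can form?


Mole ratio AlCl3:Al = 2:2
n(AlCl3) = 6 × 2/2 = 6.000 mol
mass = 6.000 × 133.33 = 799.98 g

799.98 g


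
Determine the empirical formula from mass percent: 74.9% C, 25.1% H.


Assume 100 g sample. Moles of each element:
  C: 74.9/12.01 = 6.236 mol
  H: 25.1/1.008 = 24.901 mol
Divide by smallest (6.236):
  C: 6.236/6.236 = 1.0
  H: 24.901/6.236 = 3.99
Empirical formula: CH4

CH4


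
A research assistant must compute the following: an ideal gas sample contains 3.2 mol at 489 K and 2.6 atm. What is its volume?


PV = nRT  (R = 0.08206 L·atm/(mol·K))
V = nRT/P = 3.2×0.08206×489/2.6
= 49.387 L

49.387 L


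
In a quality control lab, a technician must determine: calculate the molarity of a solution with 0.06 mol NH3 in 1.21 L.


M = n/V = 0.06/1.21 = 0.050 mol/L

0.050 M


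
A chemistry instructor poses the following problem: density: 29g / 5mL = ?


ρ = mass/volume
= 29/5
= 5.8 g/mL

5.8 g/mL


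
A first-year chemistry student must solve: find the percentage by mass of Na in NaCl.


M(NaCl) = 1×22.99 + 1×35.45 = 58.44 g/mol
Mass of Na = 1 × 22.99 = 22.99 g/mol
% Na = 22.99/58.44 × 100 = 39.34%

39.34%


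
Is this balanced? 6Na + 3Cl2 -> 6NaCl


Equation: 6Na + 3Cl2 -> 6NaCl
Check atoms: Cl: 6=6, Na: 6=6
Balanced

Yes, balanced


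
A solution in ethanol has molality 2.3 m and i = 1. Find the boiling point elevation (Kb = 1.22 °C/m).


ΔTb = Kb × m × i
= 1.22 × 2.3 × 1
= 2.806 °C

2.806 °C


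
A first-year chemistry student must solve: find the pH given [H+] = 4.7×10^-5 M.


pH = -log10([H+]) = -log10(4.7×10^-5)
= 5 - log10(4.7)
= 5 - 0.67
= 4.33

4.33


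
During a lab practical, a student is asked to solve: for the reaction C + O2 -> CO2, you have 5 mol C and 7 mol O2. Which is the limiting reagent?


Mole ratio available / coefficient:
  C: 5/1 = 5.000
  O2: 7/1 = 7.000
Smaller ratio is limiting.

C


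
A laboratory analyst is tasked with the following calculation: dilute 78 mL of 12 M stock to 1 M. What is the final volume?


C1V1 = C2V2
12 × 78 = 1 × V2
V2 = 936/1 = 936.0 mL

936.0 mL


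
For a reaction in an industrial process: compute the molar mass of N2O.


M(N2O) = 2×14.01 + 1×16.0
= 28.02 + 16.0
= 44.02 g/mol

44.02 g/mol


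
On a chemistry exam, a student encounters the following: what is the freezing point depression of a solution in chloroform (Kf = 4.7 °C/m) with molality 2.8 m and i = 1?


ΔTf = Kf × m × i
= 4.7 × 2.8 × 1
= 13.16 °C

13.16 °C


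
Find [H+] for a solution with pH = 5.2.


[H+] = 10^(-pH) = 10^(-5.2)
= 6.31×10^-6 M

6.31×10^-6 M


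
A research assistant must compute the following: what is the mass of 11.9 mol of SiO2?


M(SiO2) = 60.09 g/mol
mass = n × M = 11.9 × 60.09 = 715.07 g

715.07 g


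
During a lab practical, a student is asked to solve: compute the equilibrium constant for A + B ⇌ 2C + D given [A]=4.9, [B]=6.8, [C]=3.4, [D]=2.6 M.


Kc = [C]^2[D]/([A][B])
= (3.4^2 × 2.6^1)/(4.9^1 × 6.8^1)
= 30.056/33.32
= 0.9020

0.9020


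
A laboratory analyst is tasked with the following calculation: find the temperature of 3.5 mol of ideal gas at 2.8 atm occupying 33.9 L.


PV = nRT  (R = 0.08206 L·atm/(mol·K))
T = PV/(nR) = 2.8×33.9/(3.5×0.08206)
= 94.92/0.287210
= 330.49 K

330.49 K


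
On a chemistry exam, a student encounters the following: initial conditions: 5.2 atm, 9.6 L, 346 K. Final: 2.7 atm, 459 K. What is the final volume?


P1V1/T1 = P2V2/T2
V2 = P1V1T2/(T1P2)
= 5.2×9.6×459/(346×2.7)
= 24.527 L

24.527 L


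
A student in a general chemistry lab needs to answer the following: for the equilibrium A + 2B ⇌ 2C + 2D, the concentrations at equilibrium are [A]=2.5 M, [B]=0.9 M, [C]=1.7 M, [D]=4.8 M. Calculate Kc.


Kc = [C]^2[D]^2/([A][B]^2)
= (1.7^2 × 4.8^2)/(2.5^1 × 0.9^2)
= 66.5856/2.025
= 32.88

32.88


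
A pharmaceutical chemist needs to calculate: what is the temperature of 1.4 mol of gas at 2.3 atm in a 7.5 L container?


PV = nRT  (R = 0.08206 L·atm/(mol·K))
T = PV/(nR) = 2.3×7.5/(1.4×0.08206)
= 17.25/0.114884
= 150.15 K

150.15 K


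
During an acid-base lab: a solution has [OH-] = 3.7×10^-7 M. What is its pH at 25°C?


pOH = -log10([OH-]) = -log10(3.7×10^-7)
= 7 - log10(3.7) = 6.43
pH = 14 - pOH = 14 - 6.43 = 7.57

7.57


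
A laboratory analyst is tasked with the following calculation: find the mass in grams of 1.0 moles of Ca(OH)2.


M(Ca(OH)2) = 74.1 g/mol
mass = n × M = 1.0 × 74.1 = 74.10 g

74.10 g


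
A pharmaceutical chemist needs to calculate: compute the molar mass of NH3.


M(NH3) = 1×14.01 + 3×1.008
= 14.01 + 3.02
= 17.03 g/mol

17.03 g/mol


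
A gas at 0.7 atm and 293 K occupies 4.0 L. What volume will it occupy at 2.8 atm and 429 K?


P1V1/T1 = P2V2/T2
V2 = P1V1T2/(T1P2)
= 0.7×4.0×429/(293×2.8)
= 1.464 L

1.464 L


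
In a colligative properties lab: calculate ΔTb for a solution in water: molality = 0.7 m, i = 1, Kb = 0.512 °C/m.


ΔTb = Kb × m × i
= 0.512 × 0.7 × 1
= 0.3584 °C

0.3584 °C


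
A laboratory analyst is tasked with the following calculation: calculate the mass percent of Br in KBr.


M(KBr) = 1×39.1 + 1×79.9 = 119.00 g/mol
Mass of Br = 1 × 79.9 = 79.90 g/mol
% Br = 79.90/119.00 × 100 = 67.14%

67.14%


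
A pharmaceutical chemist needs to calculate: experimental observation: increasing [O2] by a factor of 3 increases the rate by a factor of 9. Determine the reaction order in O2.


rate ∝ [O2]^n
3^n = 9 → n = 2
Order in O2: 2

2


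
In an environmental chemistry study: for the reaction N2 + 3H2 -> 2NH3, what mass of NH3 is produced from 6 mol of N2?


Mole ratio NH3:N2 = 2:1
n(NH3) = 6 × 2/1 = 12.000 mol
mass = 12.000 × 17.03 = 204.36 g

204.36 g


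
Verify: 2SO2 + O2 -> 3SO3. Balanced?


Equation: 2SO2 + O2 -> 3SO3
Check atoms: O: 6≠9, S: 2≠3
Not balanced

No, not balanced


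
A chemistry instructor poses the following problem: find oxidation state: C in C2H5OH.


2x + 6(+1) + (-2) = 0, so x = -2
Oxidation number: -2

-2


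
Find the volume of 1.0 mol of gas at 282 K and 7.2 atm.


PV = nRT  (R = 0.08206 L·atm/(mol·K))
V = nRT/P = 1.0×0.08206×282/7.2
= 3.214 L

3.214 L


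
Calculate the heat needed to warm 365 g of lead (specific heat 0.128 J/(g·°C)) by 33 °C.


q = mcΔT = 365 × 0.128 × 33
= 1541.76 J

1541.76 J


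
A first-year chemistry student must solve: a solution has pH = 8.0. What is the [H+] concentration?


[H+] = 10^(-pH) = 10^(-8.0)
= 1.0×10^-8 M

1.0×10^-8 M


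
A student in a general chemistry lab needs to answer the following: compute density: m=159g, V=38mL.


ρ = mass/volume
= 159/38
= 4.184 g/mL

4.184 g/mL


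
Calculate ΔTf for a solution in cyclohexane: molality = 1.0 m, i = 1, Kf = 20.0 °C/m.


ΔTf = Kf × m × i
= 20.0 × 1.0 × 1
= 20.0 °C

20.0 °C


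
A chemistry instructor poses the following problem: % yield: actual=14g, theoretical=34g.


% yield = actual/theoretical × 100
= 14/34 × 100
= 41.18%

41.18%


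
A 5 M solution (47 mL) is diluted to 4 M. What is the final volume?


C1V1 = C2V2
5 × 47 = 4 × V2
V2 = 235/4 = 58.75 mL

58.75 mL


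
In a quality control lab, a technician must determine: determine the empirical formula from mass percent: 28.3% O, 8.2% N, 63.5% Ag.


Assume 100 g sample. Moles of each element:
  O: 28.3/16.0 = 1.769 mol
  N: 8.2/14.01 = 0.585 mol
  Ag: 63.5/107.87 = 0.589 mol
Divide by smallest (0.585):
  O: 1.769/0.585 = 3.02
  N: 0.585/0.585 = 1.0
  Ag: 0.589/0.585 = 1.01
Empirical formula: AgNO3

AgNO3


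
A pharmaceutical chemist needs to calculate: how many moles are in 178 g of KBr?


M(KBr) = 119.0 g/mol
n = mass/M = 178/119.0 = 1.4958 mol

1.4958 mol


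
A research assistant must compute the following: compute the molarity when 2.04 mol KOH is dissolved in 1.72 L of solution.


M = n/V = 2.04/1.72 = 1.186 mol/L

1.186 M


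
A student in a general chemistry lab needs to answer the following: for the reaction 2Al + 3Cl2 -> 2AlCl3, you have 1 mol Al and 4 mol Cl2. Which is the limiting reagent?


Mole ratio available / coefficient:
  Al: 1/2 = 0.500
  Cl2: 4/3 = 1.333
Smaller ratio is limiting.

Al


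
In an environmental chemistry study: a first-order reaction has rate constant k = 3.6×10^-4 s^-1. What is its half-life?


t½ = ln2/k = 0.693147/(3.6×10^-4 s^-1)
= 1925 s

1925 s


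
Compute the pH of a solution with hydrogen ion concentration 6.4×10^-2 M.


pH = -log10([H+]) = -log10(6.4×10^-2)
= 2 - log10(6.4)
= 2 - 0.81
= 1.19

1.19


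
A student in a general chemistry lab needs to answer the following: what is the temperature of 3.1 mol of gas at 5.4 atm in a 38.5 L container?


PV = nRT  (R = 0.08206 L·atm/(mol·K))
T = PV/(nR) = 5.4×38.5/(3.1×0.08206)
= 207.90/0.254386
= 817.26 K

817.26 K


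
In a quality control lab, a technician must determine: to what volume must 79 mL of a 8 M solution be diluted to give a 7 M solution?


C1V1 = C2V2
8 × 79 = 7 × V2
V2 = 632/7 = 90.29 mL

90.29 mL


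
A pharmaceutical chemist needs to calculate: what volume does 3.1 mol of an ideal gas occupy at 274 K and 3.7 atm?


PV = nRT  (R = 0.08206 L·atm/(mol·K))
V = nRT/P = 3.1×0.08206×274/3.7
= 18.838 L

18.838 L


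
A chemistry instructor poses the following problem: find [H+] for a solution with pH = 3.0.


[H+] = 10^(-pH) = 10^(-3.0)
= 1.0×10^-3 M

1.0×10^-3 M


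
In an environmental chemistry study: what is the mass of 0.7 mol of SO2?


M(SO2) = 64.07 g/mol
mass = n × M = 0.7 × 64.07 = 44.85 g

44.85 g


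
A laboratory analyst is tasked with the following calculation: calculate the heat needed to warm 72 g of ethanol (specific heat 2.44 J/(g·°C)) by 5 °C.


q = mcΔT = 72 × 2.44 × 5
= 878.40 J

878.40 J


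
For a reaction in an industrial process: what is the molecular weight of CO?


M(CO) = 1×12.01 + 1×16.0
= 12.01 + 16.0
= 28.01 g/mol

28.01 g/mol


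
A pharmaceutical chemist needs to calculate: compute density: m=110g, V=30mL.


ρ = mass/volume
= 110/30
= 3.667 g/mL

3.667 g/mL


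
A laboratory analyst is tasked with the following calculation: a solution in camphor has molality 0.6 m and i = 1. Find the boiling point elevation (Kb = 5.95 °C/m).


ΔTb = Kb × m × i
= 5.95 × 0.6 × 1
= 3.57 °C

3.57 °C


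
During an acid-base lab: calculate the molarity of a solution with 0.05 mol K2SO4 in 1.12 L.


M = n/V = 0.05/1.12 = 0.045 mol/L

0.045 M


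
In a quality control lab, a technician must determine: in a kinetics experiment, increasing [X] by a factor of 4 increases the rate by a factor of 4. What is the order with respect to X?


rate ∝ [X]^n
4^n = 4 → n = 1
Order in X: 1

1


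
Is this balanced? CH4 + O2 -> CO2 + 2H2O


Equation: CH4 + O2 -> CO2 + 2H2O
Check atoms: C: 1=1, H: 4=4, O: 2≠4
Not balanced

No, not balanced


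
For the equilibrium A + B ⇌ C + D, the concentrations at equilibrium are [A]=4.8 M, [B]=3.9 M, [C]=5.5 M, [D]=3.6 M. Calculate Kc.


Kc = [C][D]/([A][B])
= (5.5^1 × 3.6^1)/(4.8^1 × 3.9^1)
= 19.8/18.72
= 1.058

1.058


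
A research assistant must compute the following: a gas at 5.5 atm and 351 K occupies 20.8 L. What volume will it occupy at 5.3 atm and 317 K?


P1V1/T1 = P2V2/T2
V2 = P1V1T2/(T1P2)
= 5.5×20.8×317/(351×5.3)
= 19.494 L

19.494 L


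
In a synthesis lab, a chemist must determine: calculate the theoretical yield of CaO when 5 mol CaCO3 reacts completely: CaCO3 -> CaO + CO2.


Mole ratio CaO:CaCO3 = 1:1
n(CaO) = 5 × 1/1 = 5.000 mol
mass = 5.000 × 56.08 = 280.4 g

280.4 g


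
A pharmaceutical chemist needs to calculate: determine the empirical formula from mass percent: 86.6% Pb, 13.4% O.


Assume 100 g sample. Moles of each element:
  Pb: 86.6/207.2 = 0.418 mol
  O: 13.4/16.0 = 0.838 mol
Divide by smallest (0.418):
  Pb: 0.418/0.418 = 1.0
  O: 0.838/0.418 = 2.0
Empirical formula: PbO2

PbO2


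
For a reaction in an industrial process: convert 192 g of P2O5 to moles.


M(P2O5) = 141.94 g/mol
n = mass/M = 192/141.94 = 1.3527 mol

1.3527 mol


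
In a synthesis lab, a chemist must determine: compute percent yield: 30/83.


% yield = actual/theoretical × 100
= 30/83 × 100
= 36.14%

36.14%


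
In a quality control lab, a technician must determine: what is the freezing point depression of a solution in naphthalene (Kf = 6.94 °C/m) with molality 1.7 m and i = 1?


ΔTf = Kf × m × i
= 6.94 × 1.7 × 1
= 11.798 °C

11.798 °C


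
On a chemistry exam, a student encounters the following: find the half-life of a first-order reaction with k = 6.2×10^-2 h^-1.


t½ = ln2/k = 0.693147/(6.2×10^-2 h^-1)
= 11.18 h

11.18 h


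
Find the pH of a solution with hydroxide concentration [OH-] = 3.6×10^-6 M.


pOH = -log10([OH-]) = -log10(3.6×10^-6)
= 6 - log10(3.6) = 5.44
pH = 14 - pOH = 14 - 5.44 = 8.56

8.56


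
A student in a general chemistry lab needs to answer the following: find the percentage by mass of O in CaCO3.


M(CaCO3) = 1×40.08 + 1×12.01 + 3×16.0 = 100.09 g/mol
Mass of O = 3 × 16.0 = 48.00 g/mol
% O = 48.00/100.09 × 100 = 47.96%

47.96%


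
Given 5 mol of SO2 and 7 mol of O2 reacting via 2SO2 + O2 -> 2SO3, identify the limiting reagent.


Mole ratio available / coefficient:
  SO2: 5/2 = 2.500
  O2: 7/1 = 7.000
Smaller ratio is limiting.

SO2


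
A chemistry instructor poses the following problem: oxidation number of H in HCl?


H is +1 with nonmetals
Oxidation number: +1

+1


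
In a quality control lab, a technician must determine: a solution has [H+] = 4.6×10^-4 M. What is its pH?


pH = -log10([H+]) = -log10(4.6×10^-4)
= 4 - log10(4.6)
= 4 - 0.66
= 3.34

3.34


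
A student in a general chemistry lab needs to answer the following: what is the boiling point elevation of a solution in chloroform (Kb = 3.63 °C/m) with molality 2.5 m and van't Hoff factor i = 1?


ΔTb = Kb × m × i
= 3.63 × 2.5 × 1
= 9.075 °C

9.075 °C


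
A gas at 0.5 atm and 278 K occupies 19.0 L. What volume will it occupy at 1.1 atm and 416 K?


P1V1/T1 = P2V2/T2
V2 = P1V1T2/(T1P2)
= 0.5×19.0×416/(278×1.1)
= 12.923 L

12.923 L


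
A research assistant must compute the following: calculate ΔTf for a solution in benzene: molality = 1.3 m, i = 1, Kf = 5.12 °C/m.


ΔTf = Kf × m × i
= 5.12 × 1.3 × 1
= 6.656 °C

6.656 °C


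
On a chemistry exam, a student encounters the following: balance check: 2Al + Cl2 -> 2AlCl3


Equation: 2Al + Cl2 -> 2AlCl3
Check atoms: Al: 2=2, Cl: 2≠6
Not balanced

No, not balanced


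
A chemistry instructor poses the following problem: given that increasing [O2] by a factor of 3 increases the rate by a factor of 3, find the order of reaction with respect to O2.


rate ∝ [O2]^n
3^n = 3 → n = 1
Order in O2: 1

1


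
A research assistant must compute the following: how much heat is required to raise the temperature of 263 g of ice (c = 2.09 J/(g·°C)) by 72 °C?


q = mcΔT = 263 × 2.09 × 72
= 39576.24 J

39576.24 J


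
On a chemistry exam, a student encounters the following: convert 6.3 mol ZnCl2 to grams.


M(ZnCl2) = 136.28 g/mol
mass = n × M = 6.3 × 136.28 = 858.56 g

858.56 g


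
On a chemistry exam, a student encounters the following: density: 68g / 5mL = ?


ρ = mass/volume
= 68/5
= 13.6 g/mL

13.6 g/mL


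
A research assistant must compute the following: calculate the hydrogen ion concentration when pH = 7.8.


[H+] = 10^(-pH) = 10^(-7.8)
= 1.58×10^-8 M

1.58×10^-8 M


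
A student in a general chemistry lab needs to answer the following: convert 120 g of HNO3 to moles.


M(HNO3) = 63.02 g/mol
n = mass/M = 120/63.02 = 1.9042 mol

1.9042 mol


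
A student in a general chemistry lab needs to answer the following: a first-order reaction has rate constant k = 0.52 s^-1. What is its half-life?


t½ = ln2/k = 0.693147/(0.52 s^-1)
= 1.333 s

1.333 s


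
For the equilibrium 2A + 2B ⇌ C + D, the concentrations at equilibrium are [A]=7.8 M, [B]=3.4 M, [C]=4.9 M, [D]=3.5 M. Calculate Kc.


Kc = [C][D]/([A]^2[B]^2)
= (4.9^1 × 3.5^1)/(7.8^2 × 3.4^2)
= 17.15/703.3104
= 0.02438

0.02438


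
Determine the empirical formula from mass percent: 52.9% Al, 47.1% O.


Assume 100 g sample. Moles of each element:
  Al: 52.9/26.98 = 1.961 mol
  O: 47.1/16.0 = 2.944 mol
Divide by smallest (1.961):
  Al: 1.961/1.961 = 1.0
  O: 2.944/1.961 = 1.5
Multiply all ratios by 2 to obtain whole numbers.
Empirical formula: Al2O3

Al2O3


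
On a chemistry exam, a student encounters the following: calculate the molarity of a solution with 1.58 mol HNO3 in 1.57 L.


M = n/V = 1.58/1.57 = 1.006 mol/L

1.006 M


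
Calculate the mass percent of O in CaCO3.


M(CaCO3) = 1×40.08 + 1×12.01 + 3×16.0 = 100.09 g/mol
Mass of O = 3 × 16.0 = 48.00 g/mol
% O = 48.00/100.09 × 100 = 47.96%

47.96%


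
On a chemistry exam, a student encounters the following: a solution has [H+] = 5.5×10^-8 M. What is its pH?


pH = -log10([H+]) = -log10(5.5×10^-8)
= 8 - log10(5.5)
= 8 - 0.74
= 7.26

7.26


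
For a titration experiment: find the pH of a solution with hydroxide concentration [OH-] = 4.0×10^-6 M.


pOH = -log10([OH-]) = -log10(4.0×10^-6)
= 6 - log10(4.0) = 5.4
pH = 14 - pOH = 14 - 5.4 = 8.6

8.6


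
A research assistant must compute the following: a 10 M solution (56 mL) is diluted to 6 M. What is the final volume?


C1V1 = C2V2
10 × 56 = 6 × V2
V2 = 560/6 = 93.33 mL

93.33 mL


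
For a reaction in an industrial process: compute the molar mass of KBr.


M(KBr) = 1×39.1 + 1×79.9
= 39.1 + 79.9
= 119.0 g/mol

119.0 g/mol


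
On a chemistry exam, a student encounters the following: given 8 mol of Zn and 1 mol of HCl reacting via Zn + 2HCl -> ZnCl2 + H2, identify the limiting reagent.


Mole ratio available / coefficient:
  Zn: 8/1 = 8.000
  HCl: 1/2 = 0.500
Smaller ratio is limiting.

HCl


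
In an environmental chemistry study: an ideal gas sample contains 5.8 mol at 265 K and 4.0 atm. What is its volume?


PV = nRT  (R = 0.08206 L·atm/(mol·K))
V = nRT/P = 5.8×0.08206×265/4.0
= 31.532 L

31.532 L


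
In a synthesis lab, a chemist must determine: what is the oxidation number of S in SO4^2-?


x + 4(-2) = -2, so x = +6
Oxidation number: +6

+6


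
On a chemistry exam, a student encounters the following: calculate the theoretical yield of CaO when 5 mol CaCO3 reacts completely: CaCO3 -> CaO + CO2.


Mole ratio CaO:CaCO3 = 1:1
n(CaO) = 5 × 1/1 = 5.000 mol
mass = 5.000 × 56.08 = 280.4 g

280.4 g


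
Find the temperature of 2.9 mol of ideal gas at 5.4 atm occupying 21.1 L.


PV = nRT  (R = 0.08206 L·atm/(mol·K))
T = PV/(nR) = 5.4×21.1/(2.9×0.08206)
= 113.94/0.237974
= 478.79 K

478.79 K


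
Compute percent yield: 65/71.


% yield = actual/theoretical × 100
= 65/71 × 100
= 91.55%

91.55%


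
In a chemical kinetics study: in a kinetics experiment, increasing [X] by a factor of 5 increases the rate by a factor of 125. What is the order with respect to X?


rate ∝ [X]^n
5^n = 125 → n = 3
Order in X: 3

3


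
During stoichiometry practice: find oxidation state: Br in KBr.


halide: -1
Oxidation number: -1

-1


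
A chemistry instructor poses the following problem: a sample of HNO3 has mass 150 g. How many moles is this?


M(HNO3) = 63.02 g/mol
n = mass/M = 150/63.02 = 2.3802 mol

2.3802 mol


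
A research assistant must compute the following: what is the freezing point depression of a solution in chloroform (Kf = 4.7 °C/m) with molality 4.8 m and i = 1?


ΔTf = Kf × m × i
= 4.7 × 4.8 × 1
= 22.56 °C

22.56 °C


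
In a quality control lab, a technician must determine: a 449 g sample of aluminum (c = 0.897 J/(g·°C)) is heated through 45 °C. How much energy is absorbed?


q = mcΔT = 449 × 0.897 × 45
= 18123.89 J

18123.89 J


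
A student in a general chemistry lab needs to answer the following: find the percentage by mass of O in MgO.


M(MgO) = 1×24.31 + 1×16.0 = 40.31 g/mol
Mass of O = 1 × 16.0 = 16.00 g/mol
% O = 16.00/40.31 × 100 = 39.69%

39.69%


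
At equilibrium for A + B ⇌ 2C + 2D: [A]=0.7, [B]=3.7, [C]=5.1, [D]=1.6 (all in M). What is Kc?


Kc = [C]^2[D]^2/([A][B])
= (5.1^2 × 1.6^2)/(0.7^1 × 3.7^1)
= 66.5856/2.59
= 25.71

25.71


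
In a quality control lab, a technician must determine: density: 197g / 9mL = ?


ρ = mass/volume
= 197/9
= 21.889 g/mL

21.889 g/mL


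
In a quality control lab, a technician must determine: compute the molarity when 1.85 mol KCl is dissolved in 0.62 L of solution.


M = n/V = 1.85/0.62 = 2.984 mol/L

2.984 M


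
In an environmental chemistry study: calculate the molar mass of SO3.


M(SO3) = 1×32.07 + 3×16.0
= 32.07 + 48.0
= 80.07 g/mol

80.07 g/mol


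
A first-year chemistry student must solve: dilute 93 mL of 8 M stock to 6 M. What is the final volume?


C1V1 = C2V2
8 × 93 = 6 × V2
V2 = 744/6 = 124.0 mL

124.0 mL


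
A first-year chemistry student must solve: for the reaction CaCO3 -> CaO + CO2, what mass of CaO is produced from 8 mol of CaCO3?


Mole ratio CaO:CaCO3 = 1:1
n(CaO) = 8 × 1/1 = 8.000 mol
mass = 8.000 × 56.08 = 448.64 g

448.64 g


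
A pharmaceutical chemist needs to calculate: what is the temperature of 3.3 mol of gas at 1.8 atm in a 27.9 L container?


PV = nRT  (R = 0.08206 L·atm/(mol·K))
T = PV/(nR) = 1.8×27.9/(3.3×0.08206)
= 50.22/0.270798
= 185.45 K

185.45 K


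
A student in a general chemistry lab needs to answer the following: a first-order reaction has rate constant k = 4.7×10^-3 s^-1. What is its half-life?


t½ = ln2/k = 0.693147/(4.7×10^-3 s^-1)
= 147.5 s

147.5 s


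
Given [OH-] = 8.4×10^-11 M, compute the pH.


pOH = -log10([OH-]) = -log10(8.4×10^-11)
= 11 - log10(8.4) = 10.08
pH = 14 - pOH = 14 - 10.08 = 3.92

3.92


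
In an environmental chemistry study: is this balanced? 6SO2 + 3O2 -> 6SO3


Equation: 6SO2 + 3O2 -> 6SO3
Check atoms: O: 18=18, S: 6=6
Balanced

Yes, balanced


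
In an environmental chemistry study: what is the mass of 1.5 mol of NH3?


M(NH3) = 17.03 g/mol
mass = n × M = 1.5 × 17.03 = 25.55 g

25.55 g


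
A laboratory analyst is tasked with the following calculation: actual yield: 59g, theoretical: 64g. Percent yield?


% yield = actual/theoretical × 100
= 59/64 × 100
= 92.19%

92.19%


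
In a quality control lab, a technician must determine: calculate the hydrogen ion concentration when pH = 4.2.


[H+] = 10^(-pH) = 10^(-4.2)
= 6.31×10^-5 M

6.31×10^-5 M


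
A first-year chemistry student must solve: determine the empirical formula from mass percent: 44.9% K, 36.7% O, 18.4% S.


Assume 100 g sample. Moles of each element:
  K: 44.9/39.1 = 1.148 mol
  O: 36.7/16.0 = 2.294 mol
  S: 18.4/32.07 = 0.574 mol
Divide by smallest (0.574):
  K: 1.148/0.574 = 2.0
  O: 2.294/0.574 = 4.0
  S: 0.574/0.574 = 1.0
Empirical formula: K2SO4

K2SO4


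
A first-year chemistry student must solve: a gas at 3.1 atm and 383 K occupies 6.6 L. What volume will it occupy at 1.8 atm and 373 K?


P1V1/T1 = P2V2/T2
V2 = P1V1T2/(T1P2)
= 3.1×6.6×373/(383×1.8)
= 11.07 L

11.07 L


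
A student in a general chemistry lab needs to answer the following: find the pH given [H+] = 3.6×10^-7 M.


pH = -log10([H+]) = -log10(3.6×10^-7)
= 7 - log10(3.6)
= 7 - 0.56
= 6.44

6.44


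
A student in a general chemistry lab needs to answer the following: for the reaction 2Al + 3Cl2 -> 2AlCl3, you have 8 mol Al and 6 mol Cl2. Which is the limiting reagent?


Mole ratio available / coefficient:
  Al: 8/2 = 4.000
  Cl2: 6/3 = 2.000
Smaller ratio is limiting.

Cl2


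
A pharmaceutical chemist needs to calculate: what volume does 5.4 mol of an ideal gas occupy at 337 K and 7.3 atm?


PV = nRT  (R = 0.08206 L·atm/(mol·K))
V = nRT/P = 5.4×0.08206×337/7.3
= 20.457 L

20.457 L


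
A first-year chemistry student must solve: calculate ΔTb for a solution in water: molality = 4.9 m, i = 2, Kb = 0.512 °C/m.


ΔTb = Kb × m × i
= 0.512 × 4.9 × 2
= 5.0176 °C

5.0176 °C


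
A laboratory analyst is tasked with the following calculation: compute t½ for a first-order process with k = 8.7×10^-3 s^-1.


t½ = ln2/k = 0.693147/(8.7×10^-3 s^-1)
= 79.67 s

79.67 s


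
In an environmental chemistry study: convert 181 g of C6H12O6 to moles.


M(C6H12O6) = 180.16 g/mol
n = mass/M = 181/180.16 = 1.0047 mol

1.0047 mol


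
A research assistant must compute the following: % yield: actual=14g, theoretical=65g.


% yield = actual/theoretical × 100
= 14/65 × 100
= 21.54%

21.54%


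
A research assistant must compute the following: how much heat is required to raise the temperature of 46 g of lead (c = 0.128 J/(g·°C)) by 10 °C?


q = mcΔT = 46 × 0.128 × 10
= 58.88 J

58.88 J


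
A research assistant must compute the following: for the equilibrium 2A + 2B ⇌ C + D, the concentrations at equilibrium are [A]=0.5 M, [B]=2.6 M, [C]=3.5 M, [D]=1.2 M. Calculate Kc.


Kc = [C][D]/([A]^2[B]^2)
= (3.5^1 × 1.2^1)/(0.5^2 × 2.6^2)
= 4.2/1.69
= 2.485

2.485


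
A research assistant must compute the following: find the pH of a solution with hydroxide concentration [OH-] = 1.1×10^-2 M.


pOH = -log10([OH-]) = -log10(1.1×10^-2)
= 2 - log10(1.1) = 1.96
pH = 14 - pOH = 14 - 1.96 = 12.04

12.04


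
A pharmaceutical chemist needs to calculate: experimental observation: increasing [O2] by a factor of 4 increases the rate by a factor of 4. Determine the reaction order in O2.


rate ∝ [O2]^n
4^n = 4 → n = 1
Order in O2: 1

1


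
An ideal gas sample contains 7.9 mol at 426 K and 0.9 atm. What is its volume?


PV = nRT  (R = 0.08206 L·atm/(mol·K))
V = nRT/P = 7.9×0.08206×426/0.9
= 306.85 L

306.85 L


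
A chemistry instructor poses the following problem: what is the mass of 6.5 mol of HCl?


M(HCl) = 36.46 g/mol
mass = n × M = 6.5 × 36.46 = 236.99 g

236.99 g


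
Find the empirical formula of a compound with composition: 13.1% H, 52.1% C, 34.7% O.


Assume 100 g sample. Moles of each element:
  H: 13.1/1.008 = 12.996 mol
  C: 52.1/12.01 = 4.338 mol
  O: 34.7/16.0 = 2.169 mol
Divide by smallest (2.169):
  H: 12.996/2.169 = 5.99
  C: 4.338/2.169 = 2.0
  O: 2.169/2.169 = 1.0
Empirical formula: C2H6O

C2H6O


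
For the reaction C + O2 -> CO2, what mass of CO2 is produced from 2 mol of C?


Mole ratio CO2:C = 1:1
n(CO2) = 2 × 1/1 = 2.000 mol
mass = 2.000 × 44.01 = 88.02 g

88.02 g


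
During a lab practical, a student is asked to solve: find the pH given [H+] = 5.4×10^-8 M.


pH = -log10([H+]) = -log10(5.4×10^-8)
= 8 - log10(5.4)
= 8 - 0.73
= 7.27

7.27


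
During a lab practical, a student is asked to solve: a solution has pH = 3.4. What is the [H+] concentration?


[H+] = 10^(-pH) = 10^(-3.4)
= 3.98×10^-4 M

3.98×10^-4 M


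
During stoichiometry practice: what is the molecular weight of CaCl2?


M(CaCl2) = 1×40.08 + 2×35.45
= 40.08 + 70.9
= 110.98 g/mol

110.98 g/mol


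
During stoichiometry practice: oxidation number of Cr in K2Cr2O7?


2(+1) + 2x + 7(-2) = 0, so x = +6
Oxidation number: +6

+6


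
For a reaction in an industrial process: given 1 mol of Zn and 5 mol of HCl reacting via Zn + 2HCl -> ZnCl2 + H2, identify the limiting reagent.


Mole ratio available / coefficient:
  Zn: 1/1 = 1.000
  HCl: 5/2 = 2.500
Smaller ratio is limiting.

Zn


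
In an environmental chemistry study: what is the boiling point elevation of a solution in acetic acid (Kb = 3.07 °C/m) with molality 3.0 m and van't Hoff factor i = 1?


ΔTb = Kb × m × i
= 3.07 × 3.0 × 1
= 9.21 °C

9.21 °C


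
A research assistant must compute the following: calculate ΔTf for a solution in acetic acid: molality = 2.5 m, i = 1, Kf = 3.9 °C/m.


ΔTf = Kf × m × i
= 3.9 × 2.5 × 1
= 9.75 °C

9.75 °C


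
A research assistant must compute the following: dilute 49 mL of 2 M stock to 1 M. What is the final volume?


C1V1 = C2V2
2 × 49 = 1 × V2
V2 = 98/1 = 98.0 mL

98.0 mL


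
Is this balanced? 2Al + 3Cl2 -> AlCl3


Equation: 2Al + 3Cl2 -> AlCl3
Check atoms: Al: 2≠1, Cl: 6≠3
Not balanced

No, not balanced


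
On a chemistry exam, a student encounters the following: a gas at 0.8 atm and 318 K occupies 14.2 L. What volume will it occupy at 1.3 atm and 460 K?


P1V1/T1 = P2V2/T2
V2 = P1V1T2/(T1P2)
= 0.8×14.2×460/(318×1.3)
= 12.641 L

12.641 L


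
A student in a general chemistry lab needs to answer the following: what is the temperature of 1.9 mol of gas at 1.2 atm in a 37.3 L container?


PV = nRT  (R = 0.08206 L·atm/(mol·K))
T = PV/(nR) = 1.2×37.3/(1.9×0.08206)
= 44.76/0.155914
= 287.08 K

287.08 K


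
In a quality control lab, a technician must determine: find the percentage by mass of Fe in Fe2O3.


M(Fe2O3) = 2×55.85 + 3×16.0 = 159.70 g/mol
Mass of Fe = 2 × 55.85 = 111.70 g/mol
% Fe = 111.70/159.70 × 100 = 69.94%

69.94%


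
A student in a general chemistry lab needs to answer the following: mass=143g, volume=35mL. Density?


ρ = mass/volume
= 143/35
= 4.086 g/mL

4.086 g/mL


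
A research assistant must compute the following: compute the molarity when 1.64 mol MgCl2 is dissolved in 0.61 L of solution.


M = n/V = 1.64/0.61 = 2.689 mol/L

2.689 M


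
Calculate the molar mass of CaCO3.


M(CaCO3) = 1×40.08 + 1×12.01 + 3×16.0
= 40.08 + 12.01 + 48.0
= 100.09 g/mol

100.09 g/mol


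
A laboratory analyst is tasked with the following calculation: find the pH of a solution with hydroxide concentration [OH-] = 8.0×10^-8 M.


pOH = -log10([OH-]) = -log10(8.0×10^-8)
= 8 - log10(8.0) = 7.1
pH = 14 - pOH = 14 - 7.1 = 6.9

6.9


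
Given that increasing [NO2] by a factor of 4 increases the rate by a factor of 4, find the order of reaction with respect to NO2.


rate ∝ [NO2]^n
4^n = 4 → n = 1
Order in NO2: 1

1


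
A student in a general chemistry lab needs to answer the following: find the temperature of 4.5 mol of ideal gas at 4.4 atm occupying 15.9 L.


PV = nRT  (R = 0.08206 L·atm/(mol·K))
T = PV/(nR) = 4.4×15.9/(4.5×0.08206)
= 69.96/0.369270
= 189.45 K

189.45 K


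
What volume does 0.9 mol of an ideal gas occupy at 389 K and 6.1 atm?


PV = nRT  (R = 0.08206 L·atm/(mol·K))
V = nRT/P = 0.9×0.08206×389/6.1
= 4.71 L

4.71 L


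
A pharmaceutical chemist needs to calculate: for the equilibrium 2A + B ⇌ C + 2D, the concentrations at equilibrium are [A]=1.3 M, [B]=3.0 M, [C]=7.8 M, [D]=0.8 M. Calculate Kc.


Kc = [C][D]^2/([A]^2[B])
= (7.8^1 × 0.8^2)/(1.3^2 × 3.0^1)
= 4.992/5.07
= 0.9846

0.9846


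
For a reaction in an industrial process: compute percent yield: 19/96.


% yield = actual/theoretical × 100
= 19/96 × 100
= 19.79%

19.79%


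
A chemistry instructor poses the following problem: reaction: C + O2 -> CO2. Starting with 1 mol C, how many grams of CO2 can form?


Mole ratio CO2:C = 1:1
n(CO2) = 1 × 1/1 = 1.000 mol
mass = 1.000 × 44.01 = 44.01 g

44.01 g


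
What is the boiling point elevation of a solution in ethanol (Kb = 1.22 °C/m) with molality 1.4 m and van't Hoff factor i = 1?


ΔTb = Kb × m × i
= 1.22 × 1.4 × 1
= 1.708 °C

1.708 °C


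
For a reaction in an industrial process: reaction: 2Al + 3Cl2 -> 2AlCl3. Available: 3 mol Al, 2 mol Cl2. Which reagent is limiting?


Mole ratio available / coefficient:
  Al: 3/2 = 1.500
  Cl2: 2/3 = 0.667
Smaller ratio is limiting.

Cl2


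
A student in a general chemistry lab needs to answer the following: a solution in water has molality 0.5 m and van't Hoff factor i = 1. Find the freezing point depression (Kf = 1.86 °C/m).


ΔTf = Kf × m × i
= 1.86 × 0.5 × 1
= 0.93 °C

0.93 °C


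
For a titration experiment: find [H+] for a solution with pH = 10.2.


[H+] = 10^(-pH) = 10^(-10.2)
= 6.31×10^-11 M

6.31×10^-11 M


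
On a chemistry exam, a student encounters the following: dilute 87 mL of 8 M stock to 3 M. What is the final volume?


C1V1 = C2V2
8 × 87 = 3 × V2
V2 = 696/3 = 232.0 mL

232.0 mL


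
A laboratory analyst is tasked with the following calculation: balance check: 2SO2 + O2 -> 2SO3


Equation: 2SO2 + O2 -> 2SO3
Check atoms: O: 6=6, S: 2=2
Balanced

Yes, balanced


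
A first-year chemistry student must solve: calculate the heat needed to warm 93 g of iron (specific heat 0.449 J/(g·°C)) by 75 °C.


q = mcΔT = 93 × 0.449 × 75
= 3131.78 J

3131.78 J


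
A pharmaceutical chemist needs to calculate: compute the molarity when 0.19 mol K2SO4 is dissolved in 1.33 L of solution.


M = n/V = 0.19/1.33 = 0.143 mol/L

0.143 M


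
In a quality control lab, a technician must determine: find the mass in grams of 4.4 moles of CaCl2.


M(CaCl2) = 110.98 g/mol
mass = n × M = 4.4 × 110.98 = 488.31 g

488.31 g


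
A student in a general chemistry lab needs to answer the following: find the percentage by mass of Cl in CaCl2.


M(CaCl2) = 1×40.08 + 2×35.45 = 110.98 g/mol
Mass of Cl = 2 × 35.45 = 70.90 g/mol
% Cl = 70.90/110.98 × 100 = 63.89%

63.89%


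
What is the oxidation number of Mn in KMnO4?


(+1) + x + 4(-2) = 0, so x = +7
Oxidation number: +7

+7


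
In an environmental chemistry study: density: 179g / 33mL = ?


ρ = mass/volume
= 179/33
= 5.424 g/mL

5.424 g/mL


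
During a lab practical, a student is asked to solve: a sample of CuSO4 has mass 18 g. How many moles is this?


M(CuSO4) = 159.62 g/mol
n = mass/M = 18/159.62 = 0.1128 mol

0.1128 mol


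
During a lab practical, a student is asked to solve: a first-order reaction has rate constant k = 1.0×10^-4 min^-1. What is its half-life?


t½ = ln2/k = 0.693147/(1.0×10^-4 min^-1)
= 6931 min

6931 min


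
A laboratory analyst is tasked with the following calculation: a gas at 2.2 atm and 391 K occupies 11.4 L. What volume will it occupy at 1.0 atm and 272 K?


P1V1/T1 = P2V2/T2
V2 = P1V1T2/(T1P2)
= 2.2×11.4×272/(391×1.0)
= 17.447 L

17.447 L


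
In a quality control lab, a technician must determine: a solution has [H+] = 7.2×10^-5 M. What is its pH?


pH = -log10([H+]) = -log10(7.2×10^-5)
= 5 - log10(7.2)
= 5 - 0.86
= 4.14

4.14


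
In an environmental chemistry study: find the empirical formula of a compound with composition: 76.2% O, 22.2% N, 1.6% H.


Assume 100 g sample. Moles of each element:
  O: 76.2/16.0 = 4.763 mol
  N: 22.2/14.01 = 1.585 mol
  H: 1.6/1.008 = 1.587 mol
Divide by smallest (1.585):
  O: 4.763/1.585 = 3.01
  N: 1.585/1.585 = 1.0
  H: 1.587/1.585 = 1.0
Empirical formula: HNO3

HNO3


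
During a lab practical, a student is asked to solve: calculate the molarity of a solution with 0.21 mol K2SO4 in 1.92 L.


M = n/V = 0.21/1.92 = 0.109 mol/L

0.109 M


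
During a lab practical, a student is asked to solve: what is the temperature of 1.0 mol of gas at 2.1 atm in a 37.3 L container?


PV = nRT  (R = 0.08206 L·atm/(mol·K))
T = PV/(nR) = 2.1×37.3/(1.0×0.08206)
= 78.33/0.082060
= 954.55 K

954.55 K


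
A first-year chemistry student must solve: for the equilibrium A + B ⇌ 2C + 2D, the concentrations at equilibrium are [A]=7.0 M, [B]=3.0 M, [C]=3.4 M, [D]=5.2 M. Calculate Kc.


Kc = [C]^2[D]^2/([A][B])
= (3.4^2 × 5.2^2)/(7.0^1 × 3.0^1)
= 312.5824/21
= 14.88

14.88


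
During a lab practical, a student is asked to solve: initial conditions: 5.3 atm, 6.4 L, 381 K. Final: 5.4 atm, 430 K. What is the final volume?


P1V1/T1 = P2V2/T2
V2 = P1V1T2/(T1P2)
= 5.3×6.4×430/(381×5.4)
= 7.089 L

7.089 L
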